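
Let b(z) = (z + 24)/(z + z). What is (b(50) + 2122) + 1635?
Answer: 187887/50 ≈ 3757.7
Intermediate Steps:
b(z) = (24 + z)/(2*z) (b(z) = (24 + z)/((2*z)) = (24 + z)*(1/(2*z)) = (24 + z)/(2*z))
(b(50) + 2122) + 1635 = ((½)*(24 + 50)/50 + 2122) + 1635 = ((½)*(1/50)*74 + 2122) + 1635 = (37/50 + 2122) + 1635 = 106137/50 + 1635 = 187887/50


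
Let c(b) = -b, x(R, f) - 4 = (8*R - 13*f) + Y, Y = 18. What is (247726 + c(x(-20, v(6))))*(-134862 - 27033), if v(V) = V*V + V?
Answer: -40216336950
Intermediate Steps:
v(V) = V + V² (v(V) = V² + V = V + V²)
x(R, f) = 22 - 13*f + 8*R (x(R, f) = 4 + ((8*R - 13*f) + 18) = 4 + ((-13*f + 8*R) + 18) = 4 + (18 - 13*f + 8*R) = 22 - 13*f + 8*R)
(247726 + c(x(-20, v(6))))*(-134862 - 27033) = (247726 - (22 - 78*(1 + 6) + 8*(-20)))*(-134862 - 27033) = (247726 - (22 - 78*7 - 160))*(-161895) = (247726 - (22 - 13*42 - 160))*(-161895) = (247726 - (22 - 546 - 160))*(-161895) = (247726 - 1*(-684))*(-161895) = (247726 + 684)*(-161895) = 248410*(-161895) = -40216336950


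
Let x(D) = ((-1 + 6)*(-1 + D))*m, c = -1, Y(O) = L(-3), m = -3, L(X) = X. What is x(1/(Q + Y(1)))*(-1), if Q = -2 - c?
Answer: -75/4 ≈ -18.750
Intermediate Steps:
Y(O) = -3
Q = -1 (Q = -2 - 1*(-1) = -2 + 1 = -1)
x(D) = 15 - 15*D (x(D) = ((-1 + 6)*(-1 + D))*(-3) = (5*(-1 + D))*(-3) = (-5 + 5*D)*(-3) = 15 - 15*D)
x(1/(Q + Y(1)))*(-1) = (15 - 15/(-1 - 3))*(-1) = (15 - 15/(-4))*(-1) = (15 - 15*(-1/4))*(-1) = (15 + 15/4)*(-1) = (75/4)*(-1) = -75/4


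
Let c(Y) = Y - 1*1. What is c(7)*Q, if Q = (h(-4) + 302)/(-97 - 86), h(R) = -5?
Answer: -594/61 ≈ -9.7377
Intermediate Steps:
c(Y) = -1 + Y (c(Y) = Y - 1 = -1 + Y)
Q = -99/61 (Q = (-5 + 302)/(-97 - 86) = 297/(-183) = 297*(-1/183) = -99/61 ≈ -1.6230)
c(7)*Q = (-1 + 7)*(-99/61) = 6*(-99/61) = -594/61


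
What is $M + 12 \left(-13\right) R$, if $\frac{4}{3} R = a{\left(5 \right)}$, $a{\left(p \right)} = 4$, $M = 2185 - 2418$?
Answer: $-701$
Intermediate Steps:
$M = -233$ ($M = 2185 - 2418 = -233$)
$R = 3$ ($R = \frac{3}{4} \cdot 4 = 3$)
$M + 12 \left(-13\right) R = -233 + 12 \left(-13\right) 3 = -233 - 468 = -701$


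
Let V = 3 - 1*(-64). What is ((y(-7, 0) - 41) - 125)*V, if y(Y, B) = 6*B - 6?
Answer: -11524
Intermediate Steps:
y(Y, B) = -6 + 6*B
V = 67 (V = 3 + 64 = 67)
((y(-7, 0) - 41) - 125)*V = (((-6 + 6*0) - 41) - 125)*67 = (((-6 + 0) - 41) - 125)*67 = ((-6 - 41) - 125)*67 = (-47 - 125)*67 = -172*67 = -11524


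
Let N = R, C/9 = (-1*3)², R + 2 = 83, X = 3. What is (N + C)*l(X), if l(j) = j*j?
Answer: 1458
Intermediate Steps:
R = 81 (R = -2 + 83 = 81)
l(j) = j²
C = 81 (C = 9*(-1*3)² = 9*(-3)² = 9*9 = 81)
N = 81
(N + C)*l(X) = (81 + 81)*3² = 162*9 = 1458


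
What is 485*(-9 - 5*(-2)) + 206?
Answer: 691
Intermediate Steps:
485*(-9 - 5*(-2)) + 206 = 485*(-9 + 10) + 206 = 485*1 + 206 = 485 + 206 = 691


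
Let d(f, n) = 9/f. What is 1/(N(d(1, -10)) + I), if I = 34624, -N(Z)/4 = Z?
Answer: 1/34588 ≈ 2.8912e-5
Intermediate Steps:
N(Z) = -4*Z
1/(N(d(1, -10)) + I) = 1/(-36/1 + 34624) = 1/(-36 + 34624) = 1/34588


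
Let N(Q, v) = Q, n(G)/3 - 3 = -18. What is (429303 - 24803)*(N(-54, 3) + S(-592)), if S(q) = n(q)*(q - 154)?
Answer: 13557222000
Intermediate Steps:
n(G) = -45 (n(G) = 9 + 3*(-18) = 9 - 54 = -45)
S(q) = 6930 - 45*q (S(q) = -45*(q - 154) = -45*(-154 + q) = 6930 - 45*q)
(429303 - 24803)*(N(-54, 3) + S(-592)) = (429303 - 24803)*(-54 + (6930 - 45*(-592))) = 404500*(-54 + (6930 + 26640)) = 404500*(-54 + 33570) = 404500*33516 = 13557222000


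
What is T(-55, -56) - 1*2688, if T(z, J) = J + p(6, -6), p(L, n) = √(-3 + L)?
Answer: -2744 + √3 ≈ -2742.3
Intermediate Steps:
T(z, J) = J + √3 (T(z, J) = J + √(-3 + 6) = J + √3)
T(-55, -56) - 1*2688 = (-56 + √3) - 1*2688 = (-56 + √3) - 2688 = -2744 + √3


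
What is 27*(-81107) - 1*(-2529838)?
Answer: 339949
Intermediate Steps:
27*(-81107) - 1*(-2529838) = -2189889 + 2529838 = 339949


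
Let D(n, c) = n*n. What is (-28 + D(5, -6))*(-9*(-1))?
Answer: -27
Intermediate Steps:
D(n, c) = n**2
(-28 + D(5, -6))*(-9*(-1)) = (-28 + 5**2)*(-9*(-1)) = (-28 + 25)*9 = -3*9 = -27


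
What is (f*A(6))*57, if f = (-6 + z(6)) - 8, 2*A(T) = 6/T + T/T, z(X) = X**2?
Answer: 1254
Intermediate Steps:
A(T) = 1/2 + 3/T (A(T) = (6/T + T/T)/2 = (6/T + 1)/2 = (1 + 6/T)/2 = 1/2 + 3/T)
f = 22 (f = (-6 + 6**2) - 8 = (-6 + 36) - 8 = 30 - 8 = 22)
(f*A(6))*57 = (22*((1/2)*(6 + 6)/6))*57 = (22*((1/2)*(1/6)*12))*57 = (22*1)*57 = 22*57 = 1254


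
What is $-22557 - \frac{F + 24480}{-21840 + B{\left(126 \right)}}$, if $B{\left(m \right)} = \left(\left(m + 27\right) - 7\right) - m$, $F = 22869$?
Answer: $- \frac{492146391}{21820} \approx -22555.0$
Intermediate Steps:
$B{\left(m \right)} = 20$ ($B{\left(m \right)} = \left(\left(27 + m\right) - 7\right) - m = \left(20 + m\right) - m = 20$)
$-22557 - \frac{F + 24480}{-21840 + B{\left(126 \right)}} = -22557 - \frac{22869 + 24480}{-21840 + 20} = -22557 - \frac{47349}{-21820} = -22557 - 47349 \left(- \frac{1}{21820}\right) = -22557 - - \frac{47349}{21820} = -22557 + \frac{47349}{21820} = - \frac{492146391}{21820}$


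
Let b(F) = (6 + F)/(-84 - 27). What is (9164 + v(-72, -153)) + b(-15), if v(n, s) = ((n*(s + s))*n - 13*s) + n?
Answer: -58283248/37 ≈ -1.5752e+6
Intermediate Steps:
b(F) = -2/37 - F/111 (b(F) = (6 + F)/(-111) = (6 + F)*(-1/111) = -2/37 - F/111)
v(n, s) = n - 13*s + 2*s*n² (v(n, s) = ((n*(2*s))*n - 13*s) + n = ((2*n*s)*n - 13*s) + n = (2*s*n² - 13*s) + n = (-13*s + 2*s*n²) + n = n - 13*s + 2*s*n²)
(9164 + v(-72, -153)) + b(-15) = (9164 + (-72 - 13*(-153) + 2*(-153)*(-72)²)) + (-2/37 - 1/111*(-15)) = (9164 + (-72 + 1989 + 2*(-153)*5184)) + (-2/37 + 5/37) = (9164 + (-72 + 1989 - 1586304)) + 3/37 = (9164 - 1584387) + 3/37 = -1575223 + 3/37 = -58283248/37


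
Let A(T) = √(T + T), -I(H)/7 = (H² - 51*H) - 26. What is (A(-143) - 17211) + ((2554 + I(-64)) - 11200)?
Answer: -77195 + I*√286 ≈ -77195.0 + 16.912*I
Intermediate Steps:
I(H) = 182 - 7*H² + 357*H (I(H) = -7*((H² - 51*H) - 26) = -7*(-26 + H² - 51*H) = 182 - 7*H² + 357*H)
A(T) = √2*√T (A(T) = √(2*T) = √2*√T)
(A(-143) - 17211) + ((2554 + I(-64)) - 11200) = (√2*√(-143) - 17211) + ((2554 + (182 - 7*(-64)² + 357*(-64))) - 11200) = (√2*(I*√143) - 17211) + ((2554 + (182 - 7*4096 - 22848)) - 11200) = (I*√286 - 17211) + ((2554 + (182 - 28672 - 22848)) - 11200) = (-17211 + I*√286) + ((2554 - 51338) - 11200) = (-17211 + I*√286) + (-48784 - 11200) = (-17211 + I*√286) - 59984 = -77195 + I*√286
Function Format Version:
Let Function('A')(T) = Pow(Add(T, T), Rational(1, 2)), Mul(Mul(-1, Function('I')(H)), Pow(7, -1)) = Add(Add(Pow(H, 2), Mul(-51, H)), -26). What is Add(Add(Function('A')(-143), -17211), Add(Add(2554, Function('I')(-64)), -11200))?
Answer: Add(-77195, Mul(I, Pow(286, Rational(1, 2)))) ≈ Add(-77195., Mul(16.912, I))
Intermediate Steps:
Function('I')(H) = Add(182, Mul(-7, Pow(H, 2)), Mul(357, H)) (Function('I')(H) = Mul(-7, Add(Add(Pow(H, 2), Mul(-51, H)), -26)) = Mul(-7, Add(-26, Pow(H, 2), Mul(-51, H))) = Add(182, Mul(-7, Pow(H, 2)), Mul(357, H)))
Function('A')(T) = Mul(Pow(2, Rational(1, 2)), Pow(T, Rational(1, 2))) (Function('A')(T) = Pow(Mul(2, T), Rational(1, 2)) = Mul(Pow(2, Rational(1, 2)), Pow(T, Rational(1, 2))))
Add(Add(Function('A')(-143), -17211), Add(Add(2554, Function('I')(-64)), -11200)) = Add(Add(Mul(Pow(2, Rational(1, 2)), Pow(-143, Rational(1, 2))), -17211), Add(Add(2554, Add(182, Mul(-7, Pow(-64, 2)), Mul(357, -64))), -11200)) = Add(Add(Mul(Pow(2, Rational(1, 2)), Mul(I, Pow(143, Rational(1, 2)))), -17211), Add(Add(2554, Add(182, Mul(-7, 4096), -22848)), -11200)) = Add(Add(Mul(I, Pow(286, Rational(1, 2))), -17211), Add(Add(2554, Add(182, -28672, -22848)), -11200)) = Add(Add(-17211, Mul(I, Pow(286, Rational(1, 2)))), Add(Add(2554, -51338), -11200)) = Add(Add(-17211, Mul(I, Pow(286, Rational(1, 2)))), Add(-48784, -11200)) = Add(Add(-17211, Mul(I, Pow(286, Rational(1, 2)))), -59984) = Add(-77195, Mul(I, Pow(286, Rational(1, 2))))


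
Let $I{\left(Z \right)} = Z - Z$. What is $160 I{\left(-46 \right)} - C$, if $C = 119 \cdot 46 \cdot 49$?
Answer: $-268226$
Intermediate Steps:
$I{\left(Z \right)} = 0$
$C = 268226$ ($C = 5474 \cdot 49 = 268226$)
$160 I{\left(-46 \right)} - C = 160 \cdot 0 - 268226 = 0 - 268226 = -268226$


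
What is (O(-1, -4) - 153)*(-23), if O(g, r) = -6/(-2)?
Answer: 3450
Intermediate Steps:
O(g, r) = 3 (O(g, r) = -6*(-1/2) = 3)
(O(-1, -4) - 153)*(-23) = (3 - 153)*(-23) = -150*(-23) = 3450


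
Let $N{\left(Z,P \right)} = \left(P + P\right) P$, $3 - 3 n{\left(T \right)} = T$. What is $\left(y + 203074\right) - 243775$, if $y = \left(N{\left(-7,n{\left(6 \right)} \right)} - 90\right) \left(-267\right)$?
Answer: $-17205$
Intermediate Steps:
$n{\left(T \right)} = 1 - \frac{T}{3}$
$N{\left(Z,P \right)} = 2 P^{2}$ ($N{\left(Z,P \right)} = 2 P P = 2 P^{2}$)
$y = 23496$ ($y = \left(2 \left(1 - 2\right)^{2} - 90\right) \left(-267\right) = \left(2 \left(-1\right)^{2} - 90\right) \left(-267\right) = \left(2 \cdot 1 - 90\right) \left(-267\right) = \left(2 - 90\right) \left(-267\right) = \left(-88\right) \left(-267\right) = 23496$)
$\left(y + 203074\right) - 243775 = \left(23496 + 203074\right) - 243775 = 226570 - 243775 = -17205$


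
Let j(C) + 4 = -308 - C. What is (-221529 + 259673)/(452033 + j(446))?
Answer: 38144/451275 ≈ 0.084525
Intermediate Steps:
j(C) = -312 - C (j(C) = -4 + (-308 - C) = -312 - C)
(-221529 + 259673)/(452033 + j(446)) = (-221529 + 259673)/(452033 + (-312 - 1*446)) = 38144/(452033 + (-312 - 446)) = 38144/(452033 - 758) = 38144/451275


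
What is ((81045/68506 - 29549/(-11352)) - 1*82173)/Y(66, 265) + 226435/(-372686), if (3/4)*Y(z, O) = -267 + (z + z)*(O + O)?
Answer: -10044625517573243573/6733052118320148192 ≈ -1.4918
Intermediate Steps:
Y(z, O) = -356 + 16*O*z/3 (Y(z, O) = 4*(-267 + (z + z)*(O + O))/3 = 4*(-267 + (2*z)*(2*O))/3 = 4*(-267 + 4*O*z)/3 = -356 + 16*O*z/3)
((81045/68506 - 29549/(-11352)) - 1*82173)/Y(66, 265) + 226435/(-372686) = ((81045/68506 - 29549/(-11352)) - 1*82173)/(-356 + (16/3)*265*66) + 226435/(-372686) = ((81045*(1/68506) - 29549*(-1/11352)) - 82173)/(-356 + 93280) + 226435*(-1/372686) = ((81045/68506 + 29549/11352) - 82173)/92924 - 226435/372686 = (1472153317/388840056 - 82173)*(1/92924) - 226435/372686 = -31950681768371/388840056*1/92924 - 226435/372686 = -31950681768371/36132573363744 - 226435/372686 = -10044625517573243573/6733052118320148192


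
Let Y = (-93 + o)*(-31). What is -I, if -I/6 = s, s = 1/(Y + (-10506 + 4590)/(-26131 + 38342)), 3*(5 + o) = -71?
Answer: 219798/138149717 ≈ 0.0015910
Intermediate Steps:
o = -86/3 (o = -5 + (1/3)*(-71) = -5 - 71/3 = -86/3 ≈ -28.667)
Y = 11315/3 (Y = (-93 - 86/3)*(-31) = -365/3*(-31) = 11315/3 ≈ 3771.7)
s = 36633/138149717 (s = 1/(11315/3 + (-10506 + 4590)/(-26131 + 38342)) = 1/(11315/3 - 5916/12211) = 1/(138149717/36633) = 36633/138149717 ≈ 0.00026517)
I = -219798/138149717 (I = -6*36633/138149717 = -219798/138149717 ≈ -0.0015910)
-I = -1*(-219798/138149717) = 219798/138149717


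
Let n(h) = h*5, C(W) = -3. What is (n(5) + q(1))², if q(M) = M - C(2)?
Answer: 841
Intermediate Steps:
q(M) = 3 + M (q(M) = M - 1*(-3) = M + 3 = 3 + M)
n(h) = 5*h
(n(5) + q(1))² = (5*5 + (3 + 1))² = (25 + 4)² = 29² = 841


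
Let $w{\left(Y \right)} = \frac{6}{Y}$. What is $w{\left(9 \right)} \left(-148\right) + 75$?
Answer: $- \frac{71}{3} \approx -23.667$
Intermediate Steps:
$w{\left(9 \right)} \left(-148\right) + 75 = \frac{6}{9} \left(-148\right) + 75 = 6 \cdot \frac{1}{9} \left(-148\right) + 75 = \frac{2}{3} \left(-148\right) + 75 = - \frac{296}{3} + 75 = - \frac{71}{3}$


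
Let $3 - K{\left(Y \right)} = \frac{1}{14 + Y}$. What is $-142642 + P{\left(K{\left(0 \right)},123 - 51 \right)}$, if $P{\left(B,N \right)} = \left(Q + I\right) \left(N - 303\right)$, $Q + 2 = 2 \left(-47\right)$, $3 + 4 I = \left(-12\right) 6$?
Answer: $- \frac{464539}{4} \approx -1.1613 \cdot 10^{5}$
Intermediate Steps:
$I = - \frac{75}{4}$ ($I = - \frac{3}{4} + \frac{\left(-12\right) 6}{4} = - \frac{3}{4} + \frac{1}{4} \left(-72\right) = - \frac{3}{4} - 18 = - \frac{75}{4} \approx -18.75$)
$Q = -96$ ($Q = -2 + 2 \left(-47\right) = -2 - 94 = -96$)
$K{\left(Y \right)} = 3 - \frac{1}{14 + Y}$
$P{\left(B,N \right)} = \frac{139077}{4} - \frac{459 N}{4}$ ($P{\left(B,N \right)} = \left(-96 - \frac{75}{4}\right) \left(N - 303\right) = - \frac{459 \left(-303 + N\right)}{4} = \frac{139077}{4} - \frac{459 N}{4}$)
$-142642 + P{\left(K{\left(0 \right)},123 - 51 \right)} = -142642 + \left(\frac{139077}{4} - \frac{459 \left(123 - 51\right)}{4}\right) = -142642 + \left(\frac{139077}{4} - 8262\right) = -142642 + \frac{106029}{4} = - \frac{464539}{4}$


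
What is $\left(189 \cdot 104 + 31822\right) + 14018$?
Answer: $65496$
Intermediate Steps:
$\left(189 \cdot 104 + 31822\right) + 14018 = \left(19656 + 31822\right) + 14018 = 51478 + 14018 = 65496$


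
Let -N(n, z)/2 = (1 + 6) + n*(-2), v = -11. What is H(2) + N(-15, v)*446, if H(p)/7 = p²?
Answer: -32976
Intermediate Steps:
N(n, z) = -14 + 4*n (N(n, z) = -2*((1 + 6) + n*(-2)) = -2*(7 - 2*n) = -14 + 4*n)
H(p) = 7*p²
H(2) + N(-15, v)*446 = 7*2² + (-14 + 4*(-15))*446 = 7*4 + (-14 - 60)*446 = 28 - 74*446 = 28 - 33004 = -32976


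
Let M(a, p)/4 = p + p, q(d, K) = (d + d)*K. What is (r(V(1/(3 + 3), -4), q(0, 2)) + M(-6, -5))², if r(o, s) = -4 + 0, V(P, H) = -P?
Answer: 1936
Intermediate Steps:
q(d, K) = 2*K*d (q(d, K) = (2*d)*K = 2*K*d)
r(o, s) = -4
M(a, p) = 8*p (M(a, p) = 4*(p + p) = 4*(2*p) = 8*p)
(r(V(1/(3 + 3), -4), q(0, 2)) + M(-6, -5))² = (-4 + 8*(-5))² = (-4 - 40)² = (-44)² = 1936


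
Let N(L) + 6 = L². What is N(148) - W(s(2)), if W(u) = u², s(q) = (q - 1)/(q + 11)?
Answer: 3700761/169 ≈ 21898.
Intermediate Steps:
s(q) = (-1 + q)/(11 + q)
N(L) = -6 + L²
N(148) - W(s(2)) = (-6 + 148²) - ((-1 + 2)/(11 + 2))² = (-6 + 21904) - (1/13)² = 21898 - ((1/13)*1)² = 21898 - (1/13)² = 21898 - 1*1/169 = 21898 - 1/169 = 3700761/169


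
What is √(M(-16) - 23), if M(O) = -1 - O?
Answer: 2*I*√2 ≈ 2.8284*I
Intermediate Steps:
√(M(-16) - 23) = √((-1 - 1*(-16)) - 23) = √((-1 + 16) - 23) = √(15 - 23) = √(-8) = 2*I*√2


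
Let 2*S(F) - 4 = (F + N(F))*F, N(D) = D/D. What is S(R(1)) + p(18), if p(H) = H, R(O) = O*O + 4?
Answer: 35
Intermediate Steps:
R(O) = 4 + O**2 (R(O) = O**2 + 4 = 4 + O**2)
N(D) = 1
S(F) = 2 + F*(1 + F)/2 (S(F) = 2 + ((F + 1)*F)/2 = 2 + ((1 + F)*F)/2 = 2 + (F*(1 + F))/2 = 2 + F*(1 + F)/2)
S(R(1)) + p(18) = (2 + (4 + 1**2)/2 + (4 + 1**2)**2/2) + 18 = (2 + (4 + 1)/2 + (4 + 1)**2/2) + 18 = (2 + (1/2)*5 + (1/2)*5**2) + 18 = (2 + 5/2 + (1/2)*25) + 18 = (2 + 5/2 + 25/2) + 18 = 17 + 18 = 35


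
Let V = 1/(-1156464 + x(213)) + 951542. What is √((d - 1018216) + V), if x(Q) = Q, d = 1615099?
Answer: √2070114737959767174/1156251 ≈ 1244.4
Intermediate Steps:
V = 1100221389041/1156251 (V = 1/(-1156464 + 213) + 951542 = 1/(-1156251) + 951542 = -1/1156251 + 951542 = 1100221389041/1156251 ≈ 9.5154e+5)
√((d - 1018216) + V) = √((1615099 - 1018216) + 1100221389041/1156251) = √(596883 + 1100221389041/1156251) = √(1790367954674/1156251) = √2070114737959767174/1156251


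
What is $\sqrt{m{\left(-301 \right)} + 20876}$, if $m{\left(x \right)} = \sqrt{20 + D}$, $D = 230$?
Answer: $\sqrt{20876 + 5 \sqrt{10}} \approx 144.54$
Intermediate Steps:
$m{\left(x \right)} = 5 \sqrt{10}$ ($m{\left(x \right)} = \sqrt{20 + 230} = \sqrt{250} = 5 \sqrt{10}$)
$\sqrt{m{\left(-301 \right)} + 20876} = \sqrt{5 \sqrt{10} + 20876} = \sqrt{20876 + 5 \sqrt{10}}$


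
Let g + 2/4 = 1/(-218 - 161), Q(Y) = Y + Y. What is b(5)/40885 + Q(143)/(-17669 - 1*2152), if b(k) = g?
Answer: -8870929181/614269241430 ≈ -0.014441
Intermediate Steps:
Q(Y) = 2*Y
g = -381/758 (g = -½ + 1/(-218 - 161) = -½ + 1/(-379) = -½ - 1/379 = -381/758 ≈ -0.50264)
b(k) = -381/758
b(5)/40885 + Q(143)/(-17669 - 1*2152) = -381/758/40885 + (2*143)/(-17669 - 1*2152) = -381/758*1/40885 + 286/(-17669 - 2152) = -381/30990830 + 286/(-19821) = -381/30990830 + 286*(-1/19821) = -381/30990830 - 286/19821 = -8870929181/614269241430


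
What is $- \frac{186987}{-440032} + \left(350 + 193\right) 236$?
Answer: $\frac{56389407723}{440032} \approx 1.2815 \cdot 10^{5}$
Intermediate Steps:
$- \frac{186987}{-440032} + \left(350 + 193\right) 236 = \left(-186987\right) \left(- \frac{1}{440032}\right) + 543 \cdot 236 = \frac{186987}{440032} + 128148 = \frac{56389407723}{440032}$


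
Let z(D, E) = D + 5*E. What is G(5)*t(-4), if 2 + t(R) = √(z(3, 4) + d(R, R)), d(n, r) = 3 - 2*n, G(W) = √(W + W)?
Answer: √10*(-2 + √34) ≈ 12.115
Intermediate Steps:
G(W) = √2*√W (G(W) = √(2*W) = √2*√W)
t(R) = -2 + √(26 - 2*R) (t(R) = -2 + √((3 + 5*4) + (3 - 2*R)) = -2 + √((3 + 20) + (3 - 2*R)) = -2 + √(23 + (3 - 2*R)) = -2 + √(26 - 2*R))
G(5)*t(-4) = (√2*√5)*(-2 + √(26 - 2*(-4))) = √10*(-2 + √(26 + 8)) = √10*(-2 + √34)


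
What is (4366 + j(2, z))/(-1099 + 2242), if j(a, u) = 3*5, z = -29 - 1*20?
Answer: 4381/1143 ≈ 3.8329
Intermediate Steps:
z = -49 (z = -29 - 20 = -49)
j(a, u) = 15
(4366 + j(2, z))/(-1099 + 2242) = (4366 + 15)/(-1099 + 2242) = 4381/1143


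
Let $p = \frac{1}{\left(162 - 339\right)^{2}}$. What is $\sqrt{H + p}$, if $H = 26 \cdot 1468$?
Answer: $\frac{\sqrt{1195765273}}{177} \approx 195.37$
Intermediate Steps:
$H = 38168$
$p = \frac{1}{31329}$ ($p = \frac{1}{\left(-177\right)^{2}} = \frac{1}{31329} \approx 3.1919 \cdot 10^{-5}$)
$\sqrt{H + p} = \sqrt{38168 + \frac{1}{31329}} = \sqrt{\frac{1195765273}{31329}} = \frac{\sqrt{1195765273}}{177}$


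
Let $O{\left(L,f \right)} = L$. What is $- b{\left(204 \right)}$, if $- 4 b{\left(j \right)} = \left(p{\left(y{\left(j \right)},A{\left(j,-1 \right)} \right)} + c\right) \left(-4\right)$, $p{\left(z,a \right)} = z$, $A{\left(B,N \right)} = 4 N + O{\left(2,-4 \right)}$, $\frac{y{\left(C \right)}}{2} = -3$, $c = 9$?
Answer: $-3$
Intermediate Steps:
$y{\left(C \right)} = -6$ ($y{\left(C \right)} = 2 \left(-3\right) = -6$)
$A{\left(B,N \right)} = 2 + 4 N$ ($A{\left(B,N \right)} = 4 N + 2 = 2 + 4 N$)
$b{\left(j \right)} = 3$ ($b{\left(j \right)} = - \frac{\left(-6 + 9\right) \left(-4\right)}{4} = - \frac{3 \left(-4\right)}{4} = \left(- \frac{1}{4}\right) \left(-12\right) = 3$)
$- b{\left(204 \right)} = \left(-1\right) 3 = -3$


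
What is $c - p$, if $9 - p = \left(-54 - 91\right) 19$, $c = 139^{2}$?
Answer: $16557$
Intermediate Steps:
$c = 19321$
$p = 2764$ ($p = 9 - \left(-54 - 91\right) 19 = 9 - \left(-145\right) 19 = 9 - -2755 = 9 + 2755 = 2764$)
$c - p = 19321 - 2764 = 16557$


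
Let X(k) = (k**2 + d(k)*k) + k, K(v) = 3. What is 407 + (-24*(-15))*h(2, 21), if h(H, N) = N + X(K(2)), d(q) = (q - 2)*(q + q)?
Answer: 18767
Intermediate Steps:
d(q) = 2*q*(-2 + q) (d(q) = (-2 + q)*(2*q) = 2*q*(-2 + q))
X(k) = k + k**2 + 2*k**2*(-2 + k) (X(k) = (k**2 + (2*k*(-2 + k))*k) + k = (k**2 + 2*k**2*(-2 + k)) + k = k + k**2 + 2*k**2*(-2 + k))
h(H, N) = 30 + N (h(H, N) = N + 3*(1 + 3 + 2*3*(-2 + 3)) = N + 3*(1 + 3 + 2*3*1) = N + 3*(1 + 3 + 6) = N + 3*10 = N + 30 = 30 + N)
407 + (-24*(-15))*h(2, 21) = 407 + (-24*(-15))*(30 + 21) = 407 + 360*51 = 407 + 18360 = 18767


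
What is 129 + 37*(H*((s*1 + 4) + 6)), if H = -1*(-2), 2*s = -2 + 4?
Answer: 943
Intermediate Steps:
s = 1 (s = (-2 + 4)/2 = (1/2)*2 = 1)
H = 2
129 + 37*(H*((s*1 + 4) + 6)) = 129 + 37*(2*((1*1 + 4) + 6)) = 129 + 37*(2*((1 + 4) + 6)) = 129 + 37*(2*(5 + 6)) = 129 + 37*(2*11) = 129 + 37*22 = 129 + 814 = 943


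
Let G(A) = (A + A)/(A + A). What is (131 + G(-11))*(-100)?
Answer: -13200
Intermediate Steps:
G(A) = 1 (G(A) = (2*A)/((2*A)) = (2*A)*(1/(2*A)) = 1)
(131 + G(-11))*(-100) = (131 + 1)*(-100) = 132*(-100) = -13200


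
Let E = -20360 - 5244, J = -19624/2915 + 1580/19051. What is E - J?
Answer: -129228609776/5048515 ≈ -25597.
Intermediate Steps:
J = -33568284/5048515 (J = -19624*1/2915 + 1580*(1/19051) = -1784/265 + 1580/19051 = -33568284/5048515 ≈ -6.6491)
E = -25604
E - J = -25604 - 1*(-33568284/5048515) = -25604 + 33568284/5048515 = -129228609776/5048515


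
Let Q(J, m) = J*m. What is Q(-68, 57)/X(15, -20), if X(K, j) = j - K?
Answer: 3876/35 ≈ 110.74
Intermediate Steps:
Q(-68, 57)/X(15, -20) = (-68*57)/(-20 - 1*15) = -3876/(-20 - 15) = -3876/(-35) = -3876*(-1/35) = 3876/35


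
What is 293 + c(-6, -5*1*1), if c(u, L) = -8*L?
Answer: 333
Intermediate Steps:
293 + c(-6, -5*1*1) = 293 - 8*(-5*1) = 293 - (-40) = 293 - 8*(-5) = 293 + 40 = 333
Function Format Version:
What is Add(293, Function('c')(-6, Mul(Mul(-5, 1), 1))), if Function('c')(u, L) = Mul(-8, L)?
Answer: 333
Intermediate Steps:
Add(293, Function('c')(-6, Mul(Mul(-5, 1), 1))) = Add(293, Mul(-8, Mul(Mul(-5, 1), 1))) = Add(293, Mul(-8, Mul(-5, 1))) = Add(293, Mul(-8, -5)) = Add(293, 40) = 333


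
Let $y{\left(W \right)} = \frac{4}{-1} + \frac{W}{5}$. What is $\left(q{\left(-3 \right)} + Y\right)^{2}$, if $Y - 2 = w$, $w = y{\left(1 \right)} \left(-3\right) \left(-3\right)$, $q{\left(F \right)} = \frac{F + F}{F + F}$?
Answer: $\frac{24336}{25} \approx 973.44$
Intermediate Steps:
$q{\left(F \right)} = 1$ ($q{\left(F \right)} = \frac{2 F}{2 F} = 2 F \frac{1}{2 F} = 1$)
$y{\left(W \right)} = -4 + \frac{W}{5}$ ($y{\left(W \right)} = 4 \left(-1\right) + W \frac{1}{5} = -4 + \frac{W}{5}$)
$w = - \frac{171}{5}$ ($w = \left(-4 + \frac{1}{5} \cdot 1\right) \left(-3\right) \left(-3\right) = \left(-4 + \frac{1}{5}\right) \left(-3\right) \left(-3\right) = \left(- \frac{19}{5}\right) \left(-3\right) \left(-3\right) = \frac{57}{5} \left(-3\right) = - \frac{171}{5} \approx -34.2$)
$Y = - \frac{161}{5}$ ($Y = 2 - \frac{171}{5} = - \frac{161}{5} \approx -32.2$)
$\left(q{\left(-3 \right)} + Y\right)^{2} = \left(1 - \frac{161}{5}\right)^{2} = \left(- \frac{156}{5}\right)^{2} = \frac{24336}{25}$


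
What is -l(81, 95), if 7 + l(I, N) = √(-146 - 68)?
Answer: 7 - I*√214 ≈ 7.0 - 14.629*I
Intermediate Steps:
l(I, N) = -7 + I*√214 (l(I, N) = -7 + √(-146 - 68) = -7 + √(-214) = -7 + I*√214)
-l(81, 95) = -(-7 + I*√214) = 7 - I*√214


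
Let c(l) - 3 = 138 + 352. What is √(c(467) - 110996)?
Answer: I*√110503 ≈ 332.42*I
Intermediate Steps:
c(l) = 493 (c(l) = 3 + (138 + 352) = 3 + 490 = 493)
√(c(467) - 110996) = √(493 - 110996) = √(-110503) = I*√110503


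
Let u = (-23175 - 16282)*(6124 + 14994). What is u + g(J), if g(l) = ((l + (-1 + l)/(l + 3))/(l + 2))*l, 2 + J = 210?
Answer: -3692142797930/4431 ≈ -8.3325e+8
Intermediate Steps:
J = 208 (J = -2 + 210 = 208)
u = -833252926 (u = -39457*21118 = -833252926)
g(l) = l*(l + (-1 + l)/(3 + l))/(2 + l) (g(l) = ((l + (-1 + l)/(3 + l))/(2 + l))*l = l*(l + (-1 + l)/(3 + l))/(2 + l))
u + g(J) = -833252926 + 208*(-1 + 208**2 + 4*208)/(6 + 208**2 + 5*208) = -833252926 + 208*(-1 + 43264 + 832)/(6 + 43264 + 1040) = -833252926 + 208*44095/44310 = -833252926 + 208*(1/44310)*44095 = -833252926 + 917176/4431 = -3692142797930/4431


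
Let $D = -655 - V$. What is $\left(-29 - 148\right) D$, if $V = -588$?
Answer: $11859$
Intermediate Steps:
$D = -67$ ($D = -655 - -588 = -655 + 588 = -67$)
$\left(-29 - 148\right) D = \left(-29 - 148\right) \left(-67\right) = \left(-177\right) \left(-67\right) = 11859$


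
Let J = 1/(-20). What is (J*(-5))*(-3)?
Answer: -¾ ≈ -0.75000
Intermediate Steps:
J = -1/20 ≈ -0.050000
(J*(-5))*(-3) = -1/20*(-5)*(-3) = (¼)*(-3) = -¾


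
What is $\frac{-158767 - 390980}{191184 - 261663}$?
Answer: $\frac{61083}{7831} \approx 7.8002$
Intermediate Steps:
$\frac{-158767 - 390980}{191184 - 261663} = - \frac{549747}{-70479} = \left(-549747\right) \left(- \frac{1}{70479}\right) = \frac{61083}{7831}$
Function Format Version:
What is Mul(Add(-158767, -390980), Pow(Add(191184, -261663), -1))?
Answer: Rational(61083, 7831) ≈ 7.8002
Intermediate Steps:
Mul(Add(-158767, -390980), Pow(Add(191184, -261663), -1)) = Mul(-549747, Pow(-70479, -1)) = Mul(-549747, Rational(-1, 70479)) = Rational(61083, 7831)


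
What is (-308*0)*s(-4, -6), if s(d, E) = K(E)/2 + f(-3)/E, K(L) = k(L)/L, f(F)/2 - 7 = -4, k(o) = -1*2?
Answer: 0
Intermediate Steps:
k(o) = -2
f(F) = 6 (f(F) = 14 + 2*(-4) = 14 - 8 = 6)
K(L) = -2/L
s(d, E) = 5/E (s(d, E) = -2/E/2 + 6/E = -2/E*(½) + 6/E = -1/E + 6/E = 5/E)
(-308*0)*s(-4, -6) = (-308*0)*(5/(-6)) = (-44*0)*(5*(-⅙)) = 0*(-⅚) = 0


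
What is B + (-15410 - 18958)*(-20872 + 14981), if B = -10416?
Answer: 202451472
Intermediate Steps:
B + (-15410 - 18958)*(-20872 + 14981) = -10416 + (-15410 - 18958)*(-20872 + 14981) = -10416 - 34368*(-5891) = -10416 + 202461888 = 202451472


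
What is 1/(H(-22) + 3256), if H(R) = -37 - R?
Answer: 1/3241 ≈ 0.00030855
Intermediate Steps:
1/(H(-22) + 3256) = 1/((-37 - 1*(-22)) + 3256) = 1/((-37 + 22) + 3256) = 1/(-15 + 3256) = 1/3241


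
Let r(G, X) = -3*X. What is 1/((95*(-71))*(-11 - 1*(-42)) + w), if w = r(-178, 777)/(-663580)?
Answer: -663580/138751257769 ≈ -4.7825e-6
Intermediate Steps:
w = 2331/663580 (w = -3*777/(-663580) = -2331*(-1/663580) = 2331/663580 ≈ 0.0035128)
1/((95*(-71))*(-11 - 1*(-42)) + w) = 1/((95*(-71))*(-11 - 1*(-42)) + 2331/663580) = 1/(-6745*(-11 + 42) + 2331/663580) = 1/(-6745*31 + 2331/663580) = 1/(-209095 + 2331/663580) = 1/(-138751257769/663580) = -663580/138751257769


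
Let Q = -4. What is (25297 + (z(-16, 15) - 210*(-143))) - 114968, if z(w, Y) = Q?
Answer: -59645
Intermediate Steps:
z(w, Y) = -4
(25297 + (z(-16, 15) - 210*(-143))) - 114968 = (25297 + (-4 - 210*(-143))) - 114968 = (25297 + (-4 + 30030)) - 114968 = (25297 + 30026) - 114968 = 55323 - 114968 = -59645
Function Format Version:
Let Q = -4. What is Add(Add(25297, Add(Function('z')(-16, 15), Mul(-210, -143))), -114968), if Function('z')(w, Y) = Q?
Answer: -59645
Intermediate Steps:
Function('z')(w, Y) = -4
Add(Add(25297, Add(Function('z')(-16, 15), Mul(-210, -143))), -114968) = Add(Add(25297, Add(-4, Mul(-210, -143))), -114968) = Add(Add(25297, Add(-4, 30030)), -114968) = Add(Add(25297, 30026), -114968) = Add(55323, -114968) = -59645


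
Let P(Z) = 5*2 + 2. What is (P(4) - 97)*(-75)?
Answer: 6375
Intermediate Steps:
P(Z) = 12 (P(Z) = 10 + 2 = 12)
(P(4) - 97)*(-75) = (12 - 97)*(-75) = -85*(-75) = 6375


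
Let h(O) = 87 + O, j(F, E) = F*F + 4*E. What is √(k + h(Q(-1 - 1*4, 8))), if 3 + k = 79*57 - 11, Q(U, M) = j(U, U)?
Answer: 3*√509 ≈ 67.683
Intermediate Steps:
j(F, E) = F² + 4*E
Q(U, M) = U² + 4*U
k = 4489 (k = -3 + (79*57 - 11) = -3 + (4503 - 11) = -3 + 4492 = 4489)
√(k + h(Q(-1 - 1*4, 8))) = √(4489 + (87 + (-1 - 1*4)*(4 + (-1 - 1*4)))) = √(4489 + (87 + (-1 - 4)*(4 + (-1 - 4)))) = √(4489 + (87 - 5*(4 - 5))) = √(4489 + (87 - 5*(-1))) = √(4489 + (87 + 5)) = √(4489 + 92) = √4581 = 3*√509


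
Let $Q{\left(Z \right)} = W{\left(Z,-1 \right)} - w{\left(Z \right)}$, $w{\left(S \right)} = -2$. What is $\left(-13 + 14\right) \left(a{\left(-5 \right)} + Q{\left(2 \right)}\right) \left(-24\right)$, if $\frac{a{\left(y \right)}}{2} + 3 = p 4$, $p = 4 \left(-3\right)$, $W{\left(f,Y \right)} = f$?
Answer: $2352$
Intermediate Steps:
$p = -12$
$Q{\left(Z \right)} = 2 + Z$ ($Q{\left(Z \right)} = Z - -2 = Z + 2 = 2 + Z$)
$a{\left(y \right)} = -102$ ($a{\left(y \right)} = -6 + 2 \left(\left(-12\right) 4\right) = -6 + 2 \left(-48\right) = -6 - 96 = -102$)
$\left(-13 + 14\right) \left(a{\left(-5 \right)} + Q{\left(2 \right)}\right) \left(-24\right) = \left(-13 + 14\right) \left(-102 + \left(2 + 2\right)\right) \left(-24\right) = 1 \left(-102 + 4\right) \left(-24\right) = 1 \left(-98\right) \left(-24\right) = \left(-98\right) \left(-24\right) = 2352$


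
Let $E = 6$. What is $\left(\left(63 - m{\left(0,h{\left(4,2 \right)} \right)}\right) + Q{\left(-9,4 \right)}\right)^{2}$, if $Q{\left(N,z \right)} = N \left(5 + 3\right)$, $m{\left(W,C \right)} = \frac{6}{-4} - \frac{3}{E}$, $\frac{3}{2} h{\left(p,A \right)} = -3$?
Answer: $49$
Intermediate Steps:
$h{\left(p,A \right)} = -2$ ($h{\left(p,A \right)} = \frac{2}{3} \left(-3\right) = -2$)
$m{\left(W,C \right)} = -2$ ($m{\left(W,C \right)} = \frac{6}{-4} - \frac{3}{6} = 6 \left(- \frac{1}{4}\right) - \frac{1}{2} = - \frac{3}{2} - \frac{1}{2} = -2$)
$Q{\left(N,z \right)} = 8 N$ ($Q{\left(N,z \right)} = N 8 = 8 N$)
$\left(\left(63 - m{\left(0,h{\left(4,2 \right)} \right)}\right) + Q{\left(-9,4 \right)}\right)^{2} = \left(\left(63 - -2\right) + 8 \left(-9\right)\right)^{2} = \left(\left(63 + 2\right) - 72\right)^{2} = \left(65 - 72\right)^{2} = \left(-7\right)^{2} = 49$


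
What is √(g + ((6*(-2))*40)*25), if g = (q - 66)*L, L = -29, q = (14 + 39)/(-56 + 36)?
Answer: I*√1000915/10 ≈ 100.05*I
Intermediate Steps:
q = -53/20 (q = 53/(-20) = 53*(-1/20) = -53/20 ≈ -2.6500)
g = 39817/20 (g = (-53/20 - 66)*(-29) = -1373/20*(-29) = 39817/20 ≈ 1990.8)
√(g + ((6*(-2))*40)*25) = √(39817/20 + ((6*(-2))*40)*25) = √(39817/20 - 12*40*25) = √(39817/20 - 480*25) = √(39817/20 - 12000) = √(-200183/20) = I*√1000915/10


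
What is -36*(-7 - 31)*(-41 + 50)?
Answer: 12312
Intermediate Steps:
-36*(-7 - 31)*(-41 + 50) = -(-1368)*9 = -36*(-342) = 12312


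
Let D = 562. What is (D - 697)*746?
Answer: -100710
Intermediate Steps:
(D - 697)*746 = (562 - 697)*746 = -135*746 = -100710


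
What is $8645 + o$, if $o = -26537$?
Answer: $-17892$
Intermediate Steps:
$8645 + o = 8645 - 26537 = -17892$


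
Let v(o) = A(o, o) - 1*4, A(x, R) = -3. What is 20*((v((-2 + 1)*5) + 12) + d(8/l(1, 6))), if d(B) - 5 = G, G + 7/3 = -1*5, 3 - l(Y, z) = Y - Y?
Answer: 160/3 ≈ 53.333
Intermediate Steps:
v(o) = -7 (v(o) = -3 - 1*4 = -3 - 4 = -7)
l(Y, z) = 3 (l(Y, z) = 3 - (Y - Y) = 3 - 1*0 = 3 + 0 = 3)
G = -22/3 (G = -7/3 - 1*5 = -7/3 - 5 = -22/3 ≈ -7.3333)
d(B) = -7/3 (d(B) = 5 - 22/3 = -7/3)
20*((v((-2 + 1)*5) + 12) + d(8/l(1, 6))) = 20*((-7 + 12) - 7/3) = 20*(5 - 7/3) = 20*(8/3) = 160/3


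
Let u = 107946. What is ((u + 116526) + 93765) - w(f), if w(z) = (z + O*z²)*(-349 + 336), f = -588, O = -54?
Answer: -242401695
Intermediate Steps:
w(z) = -13*z + 702*z² (w(z) = (z - 54*z²)*(-349 + 336) = (z - 54*z²)*(-13) = -13*z + 702*z²)
((u + 116526) + 93765) - w(f) = ((107946 + 116526) + 93765) - 13*(-588)*(-1 + 54*(-588)) = (224472 + 93765) - 13*(-588)*(-1 - 31752) = 318237 - 13*(-588)*(-31753) = 318237 - 1*242719932 = 318237 - 242719932 = -242401695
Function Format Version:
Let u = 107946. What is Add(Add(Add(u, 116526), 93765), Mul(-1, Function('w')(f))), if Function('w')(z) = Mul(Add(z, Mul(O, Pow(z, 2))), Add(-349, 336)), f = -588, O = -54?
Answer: -242401695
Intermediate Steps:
Function('w')(z) = Add(Mul(-13, z), Mul(702, Pow(z, 2))) (Function('w')(z) = Mul(Add(z, Mul(-54, Pow(z, 2))), Add(-349, 336)) = Mul(Add(z, Mul(-54, Pow(z, 2))), -13) = Add(Mul(-13, z), Mul(702, Pow(z, 2))))
Add(Add(Add(u, 116526), 93765), Mul(-1, Function('w')(f))) = Add(Add(Add(107946, 116526), 93765), Mul(-1, Mul(13, -588, Add(-1, Mul(54, -588))))) = Add(Add(224472, 93765), Mul(-1, Mul(13, -588, Add(-1, -31752)))) = Add(318237, Mul(-1, Mul(13, -588, -31753))) = Add(318237, Mul(-1, 242719932)) = Add(318237, -242719932) = -242401695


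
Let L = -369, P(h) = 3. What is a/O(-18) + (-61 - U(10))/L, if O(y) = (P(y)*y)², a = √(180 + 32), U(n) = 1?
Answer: 62/369 + √53/1458 ≈ 0.17301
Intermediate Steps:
a = 2*√53 (a = √212 = 2*√53 ≈ 14.560)
O(y) = 9*y² (O(y) = (3*y)² = 9*y²)
a/O(-18) + (-61 - U(10))/L = (2*√53)/((9*(-18)²)) + (-61 - 1*1)/(-369) = (2*√53)/((9*324)) + (-61 - 1)*(-1/369) = (2*√53)/2916 - 62*(-1/369) = (2*√53)*(1/2916) + 62/369 = √53/1458 + 62/369 = 62/369 + √53/1458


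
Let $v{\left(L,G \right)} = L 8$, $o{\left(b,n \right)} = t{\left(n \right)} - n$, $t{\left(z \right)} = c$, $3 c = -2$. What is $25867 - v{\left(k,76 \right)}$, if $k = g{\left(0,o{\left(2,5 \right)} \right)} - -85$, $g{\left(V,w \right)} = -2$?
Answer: $25203$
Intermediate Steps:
$c = - \frac{2}{3}$ ($c = \frac{1}{3} \left(-2\right) = - \frac{2}{3} \approx -0.66667$)
$t{\left(z \right)} = - \frac{2}{3}$
$o{\left(b,n \right)} = - \frac{2}{3} - n$
$k = 83$ ($k = -2 - -85 = -2 + 85 = 83$)
$v{\left(L,G \right)} = 8 L$
$25867 - v{\left(k,76 \right)} = 25867 - 8 \cdot 83 = 25867 - 664 = 25203$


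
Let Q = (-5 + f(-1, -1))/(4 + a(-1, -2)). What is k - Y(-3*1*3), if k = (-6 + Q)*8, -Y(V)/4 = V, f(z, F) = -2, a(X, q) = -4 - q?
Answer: -112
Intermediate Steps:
Q = -7/2 (Q = (-5 - 2)/(4 + (-4 - 1*(-2))) = -7/(4 + (-4 + 2)) = -7/(4 - 2) = -7/2 ≈ -3.5000)
Y(V) = -4*V
k = -76 (k = (-6 - 7/2)*8 = -19/2*8 = -76)
k - Y(-3*1*3) = -76 - (-4)*-3*1*3 = -76 - (-4)*(-3*3) = -76 - (-4)*(-9) = -76 - 1*36 = -76 - 36 = -112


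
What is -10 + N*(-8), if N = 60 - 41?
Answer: -162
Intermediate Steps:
N = 19
-10 + N*(-8) = -10 + 19*(-8) = -10 - 152 = -162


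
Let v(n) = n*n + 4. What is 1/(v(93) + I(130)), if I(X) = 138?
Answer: 1/8791 ≈ 0.00011375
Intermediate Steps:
v(n) = 4 + n² (v(n) = n² + 4 = 4 + n²)
1/(v(93) + I(130)) = 1/((4 + 93²) + 138) = 1/((4 + 8649) + 138) = 1/(8653 + 138) = 1/8791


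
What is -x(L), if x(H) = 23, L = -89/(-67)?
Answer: -23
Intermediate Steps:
L = 89/67 (L = -89*(-1/67) = 89/67 ≈ 1.3284)
-x(L) = -1*23 = -23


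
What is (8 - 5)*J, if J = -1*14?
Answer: -42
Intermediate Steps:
J = -14
(8 - 5)*J = (8 - 5)*(-14) = 3*(-14) = -42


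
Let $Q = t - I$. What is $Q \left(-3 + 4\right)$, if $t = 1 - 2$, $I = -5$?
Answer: $4$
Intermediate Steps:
$t = -1$ ($t = 1 - 2 = -1$)
$Q = 4$ ($Q = -1 - -5 = -1 + 5 = 4$)
$Q \left(-3 + 4\right) = 4 \left(-3 + 4\right) = 4 \cdot 1 = 4$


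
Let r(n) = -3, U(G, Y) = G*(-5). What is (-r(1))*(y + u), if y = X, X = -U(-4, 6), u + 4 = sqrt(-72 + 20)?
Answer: -72 + 6*I*sqrt(13) ≈ -72.0 + 21.633*I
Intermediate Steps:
U(G, Y) = -5*G
u = -4 + 2*I*sqrt(13) (u = -4 + sqrt(-72 + 20) = -4 + sqrt(-52) = -4 + 2*I*sqrt(13) ≈ -4.0 + 7.2111*I)
X = -20 (X = -(-5)*(-4) = -1*20 = -20)
y = -20
(-r(1))*(y + u) = (-1*(-3))*(-20 + (-4 + 2*I*sqrt(13))) = 3*(-24 + 2*I*sqrt(13)) = -72 + 6*I*sqrt(13)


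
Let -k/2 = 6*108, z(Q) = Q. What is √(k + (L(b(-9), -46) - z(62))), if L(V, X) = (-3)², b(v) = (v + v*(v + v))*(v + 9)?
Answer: I*√1349 ≈ 36.729*I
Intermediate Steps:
b(v) = (9 + v)*(v + 2*v²) (b(v) = (v + v*(2*v))*(9 + v) = (v + 2*v²)*(9 + v) = (9 + v)*(v + 2*v²))
L(V, X) = 9
k = -1296 (k = -12*108 = -2*648 = -1296)
√(k + (L(b(-9), -46) - z(62))) = √(-1296 + (9 - 1*62)) = √(-1296 + (9 - 62)) = √(-1296 - 53) = √(-1349) = I*√1349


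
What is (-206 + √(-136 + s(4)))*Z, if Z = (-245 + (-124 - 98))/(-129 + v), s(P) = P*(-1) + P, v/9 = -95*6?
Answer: -96202/5259 + 934*I*√34/5259 ≈ -18.293 + 1.0356*I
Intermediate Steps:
v = -5130 (v = 9*(-95*6) = 9*(-570) = -5130)
s(P) = 0 (s(P) = -P + P = 0)
Z = 467/5259 (Z = (-245 + (-124 - 98))/(-129 - 5130) = (-245 - 222)/(-5259) = -467*(-1/5259) = 467/5259 ≈ 0.088800)
(-206 + √(-136 + s(4)))*Z = (-206 + √(-136 + 0))*(467/5259) = (-206 + √(-136))*(467/5259) = (-206 + 2*I*√34)*(467/5259) = -96202/5259 + 934*I*√34/5259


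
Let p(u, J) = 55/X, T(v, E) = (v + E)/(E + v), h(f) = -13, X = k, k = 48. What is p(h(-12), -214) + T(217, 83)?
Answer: 103/48 ≈ 2.1458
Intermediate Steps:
X = 48
T(v, E) = 1 (T(v, E) = (E + v)/(E + v) = 1)
p(u, J) = 55/48
p(h(-12), -214) + T(217, 83) = 55/48 + 1 = 103/48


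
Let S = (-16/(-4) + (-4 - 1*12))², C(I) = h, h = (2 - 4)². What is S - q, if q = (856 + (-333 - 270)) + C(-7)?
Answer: -113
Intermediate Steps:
h = 4 (h = (-2)² = 4)
C(I) = 4
q = 257 (q = (856 + (-333 - 270)) + 4 = (856 - 603) + 4 = 253 + 4 = 257)
S = 144 (S = (-16*(-¼) + (-4 - 12))² = (4 - 16)² = (-12)² = 144)
S - q = 144 - 1*257 = 144 - 257 = -113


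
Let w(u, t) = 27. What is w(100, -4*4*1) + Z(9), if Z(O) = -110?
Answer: -83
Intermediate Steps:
w(100, -4*4*1) + Z(9) = 27 - 110 = -83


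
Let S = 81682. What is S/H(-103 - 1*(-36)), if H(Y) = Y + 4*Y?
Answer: -81682/335 ≈ -243.83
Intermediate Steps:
H(Y) = 5*Y
S/H(-103 - 1*(-36)) = 81682/((5*(-103 - 1*(-36)))) = 81682/((5*(-103 + 36))) = 81682/((5*(-67))) = 81682/(-335) = 81682*(-1/335) = -81682/335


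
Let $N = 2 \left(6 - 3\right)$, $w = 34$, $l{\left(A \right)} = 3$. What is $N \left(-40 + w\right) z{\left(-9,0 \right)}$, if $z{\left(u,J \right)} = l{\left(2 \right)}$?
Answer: $-108$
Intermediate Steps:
$z{\left(u,J \right)} = 3$
$N = 6$ ($N = 2 \cdot 3 = 6$)
$N \left(-40 + w\right) z{\left(-9,0 \right)} = 6 \left(-40 + 34\right) 3 = 6 \left(-6\right) 3 = \left(-36\right) 3 = -108$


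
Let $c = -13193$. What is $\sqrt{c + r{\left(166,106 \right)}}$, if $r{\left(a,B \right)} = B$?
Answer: $i \sqrt{13087} \approx 114.4 i$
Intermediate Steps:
$\sqrt{c + r{\left(166,106 \right)}} = \sqrt{-13193 + 106} = \sqrt{-13087} = i \sqrt{13087}$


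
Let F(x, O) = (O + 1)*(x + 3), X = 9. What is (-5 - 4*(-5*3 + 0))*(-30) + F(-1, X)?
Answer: -1630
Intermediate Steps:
F(x, O) = (1 + O)*(3 + x)
(-5 - 4*(-5*3 + 0))*(-30) + F(-1, X) = (-5 - 4*(-5*3 + 0))*(-30) + (3 - 1 + 3*9 + 9*(-1)) = (-5 - 4*(-15 + 0))*(-30) + (3 - 1 + 27 - 9) = (-5 - 4*(-15))*(-30) + 20 = (-5 + 60)*(-30) + 20 = 55*(-30) + 20 = -1650 + 20 = -1630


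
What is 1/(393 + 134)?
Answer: 1/527 ≈ 0.0018975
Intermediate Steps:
1/(393 + 134) = 1/527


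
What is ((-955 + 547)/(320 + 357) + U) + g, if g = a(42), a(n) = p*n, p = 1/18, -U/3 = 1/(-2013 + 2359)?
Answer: 1210097/702726 ≈ 1.7220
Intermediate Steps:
U = -3/346 (U = -3/(-2013 + 2359) = -3/346 ≈ -0.0086705)
p = 1/18 ≈ 0.055556
a(n) = n/18
g = 7/3 (g = (1/18)*42 = 7/3 ≈ 2.3333)
((-955 + 547)/(320 + 357) + U) + g = ((-955 + 547)/(320 + 357) - 3/346) + 7/3 = (-408/677 - 3/346) + 7/3 = -143199/234242 + 7/3 = 1210097/702726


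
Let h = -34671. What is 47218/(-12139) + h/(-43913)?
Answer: -1652612765/533059907 ≈ -3.1002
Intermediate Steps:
47218/(-12139) + h/(-43913) = 47218/(-12139) - 34671/(-43913) = 47218*(-1/12139) - 34671*(-1/43913) = -47218/12139 + 34671/43913 = -1652612765/533059907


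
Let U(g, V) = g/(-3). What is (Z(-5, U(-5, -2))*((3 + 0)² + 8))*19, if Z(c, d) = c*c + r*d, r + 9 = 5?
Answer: 17765/3 ≈ 5921.7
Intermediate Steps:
r = -4 (r = -9 + 5 = -4)
U(g, V) = -g/3 (U(g, V) = g*(-⅓) = -g/3)
Z(c, d) = c² - 4*d (Z(c, d) = c*c - 4*d = c² - 4*d)
(Z(-5, U(-5, -2))*((3 + 0)² + 8))*19 = (((-5)² - (-4)*(-5)/3)*((3 + 0)² + 8))*19 = ((25 - 4*5/3)*(3² + 8))*19 = ((25 - 20/3)*(9 + 8))*19 = ((55/3)*17)*19 = (935/3)*19 = 17765/3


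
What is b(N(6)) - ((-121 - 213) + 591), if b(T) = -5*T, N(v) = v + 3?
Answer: -302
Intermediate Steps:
N(v) = 3 + v
b(N(6)) - ((-121 - 213) + 591) = -5*(3 + 6) - ((-121 - 213) + 591) = -5*9 - (-334 + 591) = -45 - 1*257 = -45 - 257 = -302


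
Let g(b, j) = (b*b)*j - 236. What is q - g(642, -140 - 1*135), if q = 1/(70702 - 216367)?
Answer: 16510448368439/145665 ≈ 1.1335e+8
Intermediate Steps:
g(b, j) = -236 + j*b² (g(b, j) = b²*j - 236 = j*b² - 236 = -236 + j*b²)
q = -1/145665 (q = 1/(-145665) = -1/145665 ≈ -6.8651e-6)
q - g(642, -140 - 1*135) = -1/145665 - (-236 + (-140 - 1*135)*642²) = -1/145665 - (-236 + (-140 - 135)*412164) = -1/145665 - (-236 - 275*412164) = -1/145665 - (-236 - 113345100) = -1/145665 - 1*(-113345336) = -1/145665 + 113345336 = 16510448368439/145665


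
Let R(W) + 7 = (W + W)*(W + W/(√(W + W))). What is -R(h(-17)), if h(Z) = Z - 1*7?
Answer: -1145 + 96*I*√3 ≈ -1145.0 + 166.28*I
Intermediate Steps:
h(Z) = -7 + Z (h(Z) = Z - 7 = -7 + Z)
R(W) = -7 + 2*W*(W + √2*√W/2) (R(W) = -7 + (W + W)*(W + W/(√(W + W))) = -7 + (2*W)*(W + W/(√(2*W))) = -7 + (2*W)*(W + W/((√2*√W))) = -7 + (2*W)*(W + W*(√2/(2*√W))) = -7 + (2*W)*(W + √2*√W/2) = -7 + 2*W*(W + √2*√W/2))
-R(h(-17)) = -(-7 + 2*(-7 - 17)² + √2*(-7 - 17)^(3/2)) = -(-7 + 2*(-24)² + √2*(-24)^(3/2)) = -(-7 + 2*576 + √2*(-48*I*√6)) = -(-7 + 1152 - 96*I*√3) = -(1145 - 96*I*√3) = -1145 + 96*I*√3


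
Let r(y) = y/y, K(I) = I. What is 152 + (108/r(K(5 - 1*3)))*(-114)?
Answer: -12160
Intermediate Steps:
r(y) = 1
152 + (108/r(K(5 - 1*3)))*(-114) = 152 + (108/1)*(-114) = 152 + (108*1)*(-114) = 152 + 108*(-114) = 152 - 12312 = -12160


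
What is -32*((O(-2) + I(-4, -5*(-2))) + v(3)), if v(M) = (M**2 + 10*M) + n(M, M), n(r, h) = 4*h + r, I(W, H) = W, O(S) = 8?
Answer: -1856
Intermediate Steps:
n(r, h) = r + 4*h
v(M) = M**2 + 15*M (v(M) = (M**2 + 10*M) + (M + 4*M) = (M**2 + 10*M) + 5*M = M**2 + 15*M)
-32*((O(-2) + I(-4, -5*(-2))) + v(3)) = -32*((8 - 4) + 3*(15 + 3)) = -32*(4 + 3*18) = -32*(4 + 54) = -32*58 = -1856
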